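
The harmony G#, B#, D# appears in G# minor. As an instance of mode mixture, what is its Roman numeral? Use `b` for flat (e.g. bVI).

I

G# is scale degree 1 in G# minor. Diatonically G# minor has G#m (i) on that degree; G#–B#–D# is instead the major chord native to G# major, so it takes the label I.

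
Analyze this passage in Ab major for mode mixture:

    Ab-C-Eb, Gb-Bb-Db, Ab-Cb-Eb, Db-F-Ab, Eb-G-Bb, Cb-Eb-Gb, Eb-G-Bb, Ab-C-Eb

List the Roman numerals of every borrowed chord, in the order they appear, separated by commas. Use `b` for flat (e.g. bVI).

bVII, i, bIII

In Ab major the diatonic chords are Ab, Bbm, Cm, Db, Eb, Fm, Gdim. Ab–C–Eb = Ab, Db–F–Ab = Db and Eb–G–Bb = Eb all belong to that set. Gb–Bb–Db is not: scale degree 7 in Ab major carries Gdim (vii°). In Ab minor the chord on that degree is Gb, so here it functions as bVII, borrowed from the parallel minor. Ab–Cb–Eb doesn't fit — on degree 1 Ab major would have Ab (I). Abm is the degree-1 chord of Ab minor, so it is the borrowed i. Cb–Eb–Gb is not: scale degree 3 in Ab major carries Cm (iii). In Ab minor the chord on that degree is Cb, so here it functions as bIII, borrowed from the parallel minor.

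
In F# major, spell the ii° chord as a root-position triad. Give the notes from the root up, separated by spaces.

The root, G#, is scale degree 2 — the same note in F# major and F# minor; only the chord quality changes. In F# minor the chord on G# is G#–B–D.

G# B D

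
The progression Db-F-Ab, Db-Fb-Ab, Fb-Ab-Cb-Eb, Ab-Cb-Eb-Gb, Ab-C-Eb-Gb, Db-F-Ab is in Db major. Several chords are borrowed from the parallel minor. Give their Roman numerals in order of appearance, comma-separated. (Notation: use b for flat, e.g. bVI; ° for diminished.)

i, bIIImaj7, v7

In Db major the diatonic chords are Db, Ebm, Fm, Gb, Ab, Bbm, Cdim. Db–F–Ab = Db and Ab–C–Eb–Gb = Ab7 are both diatonic. Db–Fb–Ab is not: scale degree 1 in Db major carries Db (I). In Db minor the chord on that degree is Dbm, so here it functions as i, borrowed from the parallel minor. But Fb–Ab–Cb–Eb is foreign: the diatonic iii on degree 3 is Fm, whereas Fbmaj7 comes from Db minor. It is labeled bIIImaj7. Ab–Cb–Eb–Gb doesn't fit — on degree 5 Db major would have Ab (V). Abm7 is the degree-5 chord of Db minor, so it is the borrowed v7.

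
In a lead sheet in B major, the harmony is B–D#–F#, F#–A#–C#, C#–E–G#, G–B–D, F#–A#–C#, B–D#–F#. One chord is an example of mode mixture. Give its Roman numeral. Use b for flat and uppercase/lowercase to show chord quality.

bVI

B major has the diatonic set B, C#m, D#m, E, F#, G#m, A#dim. Of the given chords, B–D#–F# = B, F#–A#–C# = F# and C#–E–G# = C#m are diatonic. G–B–D is not: scale degree 6 in B major carries G#m (vi). In B minor the chord on that degree is G, so here it functions as bVI, borrowed from the parallel minor.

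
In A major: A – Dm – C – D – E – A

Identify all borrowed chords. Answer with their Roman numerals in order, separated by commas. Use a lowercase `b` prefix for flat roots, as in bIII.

The diatonic triads in A major are A, Bm, C#m, D, E, F#m, G#dim. A, D and E all belong to that set. Dm (D–F–A) doesn't fit — on degree 4 A major would have D (IV). Dm is the degree-4 chord of A minor, so it is the borrowed iv. C (C–E–G) doesn't fit — on degree 3 A major would have C#m (iii). C is the degree-3 chord of A minor, so it is the borrowed bIII.

iv, bIII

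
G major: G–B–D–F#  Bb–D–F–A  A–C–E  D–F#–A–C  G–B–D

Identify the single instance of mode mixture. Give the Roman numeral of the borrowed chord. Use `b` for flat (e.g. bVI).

G major has the diatonic set G, Am, Bm, C, D, Em, F#dim. G–B–D–F# = Gmaj7, A–C–E = Am, D–F#–A–C = D7 and G–B–D = G all belong to that set. Bb–D–F–A is not: scale degree 3 in G major carries Bm (iii). In G minor the chord on that degree is Bbmaj7, so here it functions as bIIImaj7, borrowed from the parallel minor.

bIIImaj7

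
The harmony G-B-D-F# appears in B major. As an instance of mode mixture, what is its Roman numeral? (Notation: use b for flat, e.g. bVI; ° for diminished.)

bVImaj7

G is the lowered form of scale degree 6 in B major (the diatonic degree 6 is G#). G–B–D–F# is a major-seventh chord — the form found in B minor, not the diatonic vi (G#m). Borrowed into B major it is written bVImaj7.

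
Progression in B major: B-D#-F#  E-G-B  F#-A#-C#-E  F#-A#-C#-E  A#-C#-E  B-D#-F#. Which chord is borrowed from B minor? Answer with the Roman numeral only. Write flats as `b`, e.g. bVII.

B major has the diatonic set B, C#m, D#m, E, F#, G#m, A#dim. Of the given chords, B–D#–F# = B, F#–A#–C#–E = F#7 and A#–C#–E = A#dim are diatonic. But E–G–B is foreign: the diatonic IV on degree 4 is E, whereas Em comes from B minor. It is labeled iv.

iv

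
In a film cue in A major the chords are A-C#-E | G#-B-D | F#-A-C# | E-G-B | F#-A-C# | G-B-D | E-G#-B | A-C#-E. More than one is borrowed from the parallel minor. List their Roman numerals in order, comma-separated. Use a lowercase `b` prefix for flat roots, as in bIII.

The diatonic triads in A major are A, Bm, C#m, D, E, F#m, G#dim. A–C#–E = A, G#–B–D = G#dim, F#–A–C# = F#m and E–G#–B = E all belong to that set. E–G–B is not: scale degree 5 in A major carries E (V). In A minor the chord on that degree is Em, so here it functions as v, borrowed from the parallel minor. G–B–D doesn't fit — on degree 7 A major would have G#dim (vii°). G is the degree-7 chord of A minor, so it is the borrowed bVII.

v, bVII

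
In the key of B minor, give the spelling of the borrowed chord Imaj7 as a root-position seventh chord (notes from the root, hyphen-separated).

The root, B, is scale degree 1 — the same note in B minor and B major; only the chord quality changes. In B major the chord on B is B–D#–F#–A#.

B-D#-F#-A#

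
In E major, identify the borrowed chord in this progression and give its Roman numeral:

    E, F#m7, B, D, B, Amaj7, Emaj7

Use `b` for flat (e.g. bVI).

bVII

In E major the diatonic chords are E, F#m, G#m, A, B, C#m, D#dim. Of the given chords, E, F#m7, B, Amaj7 and Emaj7 are diatonic. D (D–F#–A) is not: scale degree 7 in E major carries D#dim (vii°). In E minor the chord on that degree is D, so here it functions as bVII, borrowed from the parallel minor.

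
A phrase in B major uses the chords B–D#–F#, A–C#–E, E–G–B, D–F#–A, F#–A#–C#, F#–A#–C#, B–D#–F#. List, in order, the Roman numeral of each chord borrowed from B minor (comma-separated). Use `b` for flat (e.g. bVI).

In B major the diatonic chords are B, C#m, D#m, E, F#, G#m, A#dim. B–D#–F# = B and F#–A#–C# = F# both belong to that set. A–C#–E doesn't fit — on degree 7 B major would have A#dim (vii°). A is the degree-7 chord of B minor, so it is the borrowed bVII. E–G–B doesn't fit — on degree 4 B major would have E (IV). Em is the degree-4 chord of B minor, so it is the borrowed iv. D–F#–A doesn't fit — on degree 3 B major would have D#m (iii). D is the degree-3 chord of B minor, so it is the borrowed bIII.

bVII, iv, bIII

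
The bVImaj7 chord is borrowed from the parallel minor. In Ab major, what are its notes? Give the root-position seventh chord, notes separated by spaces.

Scale degree 6 in Ab major is F. bVImaj7 uses the lowered form, Fb, taken from Ab minor. In Ab minor the chord on Fb is Fb–Ab–Cb–Eb.

Fb Ab Cb Eb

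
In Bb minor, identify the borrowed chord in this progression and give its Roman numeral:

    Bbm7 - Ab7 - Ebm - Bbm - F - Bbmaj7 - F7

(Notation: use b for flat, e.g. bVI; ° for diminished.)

The diatonic triads in Bb minor (with V from harmonic minor) are Bbm, Cdim, Db, Ebm, F, Gb, Ab. Bbm7, Ab7, Ebm, Bbm, F and F7 all belong to that set. Bbmaj7 (Bb–D–F–A) doesn't fit — on degree 1 Bb minor would have Bbm (i). Bbmaj7 is the degree-1 chord of Bb major, so it is the borrowed Imaj7.

Imaj7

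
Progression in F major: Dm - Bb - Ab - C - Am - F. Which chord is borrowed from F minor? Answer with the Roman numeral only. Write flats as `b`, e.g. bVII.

In F major the diatonic chords are F, Gm, Am, Bb, C, Dm, Edim. Dm, Bb, C, Am and F all belong to that set. But Ab (Ab–C–Eb) is foreign: the diatonic iii on degree 3 is Am, whereas Ab comes from F minor. It is labeled bIII.

bIII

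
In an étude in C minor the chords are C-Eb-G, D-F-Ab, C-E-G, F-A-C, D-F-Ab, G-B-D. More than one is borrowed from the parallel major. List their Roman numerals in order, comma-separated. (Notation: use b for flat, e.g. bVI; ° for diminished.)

In C minor (with V from harmonic minor) the diatonic chords are Cm, Ddim, Eb, Fm, G, Ab, Bb. C–Eb–G = Cm, D–F–Ab = Ddim and G–B–D = G are all diatonic. C–E–G is not: scale degree 1 in C minor carries Cm (i). In C major the chord on that degree is C, so here it functions as I, borrowed from the parallel major. But F–A–C is foreign: the diatonic iv on degree 4 is Fm, whereas F comes from C major. It is labeled IV.

I, IV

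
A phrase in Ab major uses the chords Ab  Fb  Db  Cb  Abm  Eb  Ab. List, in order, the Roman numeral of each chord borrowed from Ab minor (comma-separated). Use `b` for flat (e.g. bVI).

bVI, bIII, i

The diatonic triads in Ab major are Ab, Bbm, Cm, Db, Eb, Fm, Gdim. Of the given chords, Ab, Db and Eb are diatonic. But Fb (Fb–Ab–Cb) is foreign: the diatonic vi on degree 6 is Fm, whereas Fb comes from Ab minor. It is labeled bVI. But Cb (Cb–Eb–Gb) is foreign: the diatonic iii on degree 3 is Cm, whereas Cb comes from Ab minor. It is labeled bIII. But Abm (Ab–Cb–Eb) is foreign: the diatonic I on degree 1 is Ab, whereas Abm comes from Ab minor. It is labeled i.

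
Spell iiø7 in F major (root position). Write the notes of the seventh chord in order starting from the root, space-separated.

G Bb Db F

iiø7 is built on scale degree 2, which is G in both F major and its parallel. Building the half-diminished-seventh chord from the parallel minor on G: G–Bb–Db–F.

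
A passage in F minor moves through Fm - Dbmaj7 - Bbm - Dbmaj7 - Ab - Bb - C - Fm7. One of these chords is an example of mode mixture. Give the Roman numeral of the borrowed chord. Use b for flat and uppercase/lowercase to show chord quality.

F minor has the diatonic set Fm, Gdim, Ab, Bbm, C, Db, Eb (with V from harmonic minor). Fm, Dbmaj7, Bbm, Ab, C and Fm7 all belong to that set. Bb (Bb–D–F) is not: scale degree 4 in F minor carries Bbm (iv). In F major the chord on that degree is Bb, so here it functions as IV, borrowed from the parallel major.

IV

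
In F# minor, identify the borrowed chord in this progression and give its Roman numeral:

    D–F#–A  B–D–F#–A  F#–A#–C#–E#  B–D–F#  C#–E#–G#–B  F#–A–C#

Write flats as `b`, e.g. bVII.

F# minor has the diatonic set F#m, G#dim, A, Bm, C#, D, E (with V from harmonic minor). D–F#–A = D, B–D–F#–A = Bm7, B–D–F# = Bm, C#–E#–G#–B = C#7 and F#–A–C# = F#m are all diatonic. F#–A#–C#–E# is not: scale degree 1 in F# minor carries F#m (i). In F# major the chord on that degree is F#maj7, so here it functions as Imaj7, borrowed from the parallel major.

Imaj7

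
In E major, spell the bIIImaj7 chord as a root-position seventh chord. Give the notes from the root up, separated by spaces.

Scale degree 3 in E major is G#. bIIImaj7 uses the lowered form, G, taken from E minor. Stacking thirds in E minor on G gives G–B–D–F#.

G B D F#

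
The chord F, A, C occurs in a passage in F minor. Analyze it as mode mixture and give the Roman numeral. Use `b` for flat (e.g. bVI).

The root F is the diatonic 1st degree of F minor; the borrowing shows in the chord quality. The diatonic chord on degree 1 would be Fm (i), but F–A–C is the major chord from F major. As a borrowed chord it is labeled I.

I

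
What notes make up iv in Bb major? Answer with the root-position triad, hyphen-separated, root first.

Eb-Gb-Bb

iv is built on scale degree 4, which is Eb in both Bb major and its parallel. Stacking thirds in Bb minor on Eb gives Eb–Gb–Bb.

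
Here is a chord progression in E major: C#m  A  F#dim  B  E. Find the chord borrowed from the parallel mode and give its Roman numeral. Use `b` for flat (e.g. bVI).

In E major the diatonic chords are E, F#m, G#m, A, B, C#m, D#dim. C#m, A, B and E all belong to that set. But F#dim (F#–A–C) is foreign: the diatonic ii on degree 2 is F#m, whereas F#dim comes from E minor. It is labeled ii°.

ii°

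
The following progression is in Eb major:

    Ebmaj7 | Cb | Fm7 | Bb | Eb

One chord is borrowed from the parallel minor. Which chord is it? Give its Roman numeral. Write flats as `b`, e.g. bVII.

bVI

The diatonic triads in Eb major are Eb, Fm, Gm, Ab, Bb, Cm, Ddim. Ebmaj7, Fm7, Bb and Eb all belong to that set. But Cb (Cb–Eb–Gb) is foreign: the diatonic vi on degree 6 is Cm, whereas Cb comes from Eb minor. It is labeled bVI.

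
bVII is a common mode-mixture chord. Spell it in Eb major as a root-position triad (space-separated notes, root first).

Db F Ab

The root of bVII is the lowered 7th degree: D becomes Db. Stacking thirds in Eb minor on Db gives Db–F–Ab.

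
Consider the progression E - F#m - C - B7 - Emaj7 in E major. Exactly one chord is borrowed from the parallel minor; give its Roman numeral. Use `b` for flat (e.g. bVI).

In E major the diatonic chords are E, F#m, G#m, A, B, C#m, D#dim. Of the given chords, E, F#m, B7 and Emaj7 are diatonic. C (C–E–G) doesn't fit — on degree 6 E major would have C#m (vi). C is the degree-6 chord of E minor, so it is the borrowed bVI.

bVI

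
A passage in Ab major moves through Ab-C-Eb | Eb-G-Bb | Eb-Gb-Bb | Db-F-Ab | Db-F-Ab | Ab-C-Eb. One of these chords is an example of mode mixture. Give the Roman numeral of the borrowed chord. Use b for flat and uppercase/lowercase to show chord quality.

In Ab major the diatonic chords are Ab, Bbm, Cm, Db, Eb, Fm, Gdim. Ab–C–Eb = Ab, Eb–G–Bb = Eb and Db–F–Ab = Db all belong to that set. Eb–Gb–Bb doesn't fit — on degree 5 Ab major would have Eb (V). Ebm is the degree-5 chord of Ab minor, so it is the borrowed v.

v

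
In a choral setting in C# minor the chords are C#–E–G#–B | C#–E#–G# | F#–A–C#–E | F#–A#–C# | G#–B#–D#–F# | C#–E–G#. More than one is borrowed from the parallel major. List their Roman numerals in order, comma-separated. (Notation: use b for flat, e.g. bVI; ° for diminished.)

The diatonic triads in C# minor (with V from harmonic minor) are C#m, D#dim, E, F#m, G#, A, B. C#–E–G#–B = C#m7, F#–A–C#–E = F#m7, G#–B#–D#–F# = G#7 and C#–E–G# = C#m are all diatonic. C#–E#–G# is not: scale degree 1 in C# minor carries C#m (i). In C# major the chord on that degree is C#, so here it functions as I, borrowed from the parallel major. F#–A#–C# doesn't fit — on degree 4 C# minor would have F#m (iv). F# is the degree-4 chord of C# major, so it is the borrowed IV.

I, IV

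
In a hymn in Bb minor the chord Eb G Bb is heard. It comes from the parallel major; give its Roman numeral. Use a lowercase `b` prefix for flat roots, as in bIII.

Eb is scale degree 4 in Bb minor. Diatonically Bb minor has Ebm (iv) on that degree; Eb–G–Bb is instead the major chord native to Bb major, so it takes the label IV.

IV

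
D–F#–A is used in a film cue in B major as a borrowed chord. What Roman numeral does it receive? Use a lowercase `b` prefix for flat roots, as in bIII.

bIII

D is the lowered form of scale degree 3 in B major (the diatonic degree 3 is D#). The diatonic chord on degree 3 would be D#m (iii), but D–F#–A is the major chord from B minor. As a borrowed chord it is labeled bIII.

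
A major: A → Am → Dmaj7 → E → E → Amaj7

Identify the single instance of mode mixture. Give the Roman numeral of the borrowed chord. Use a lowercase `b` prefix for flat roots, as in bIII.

i

In A major the diatonic chords are A, Bm, C#m, D, E, F#m, G#dim. A, Dmaj7, E and Amaj7 are all diatonic. Am (A–C–E) doesn't fit — on degree 1 A major would have A (I). Am is the degree-1 chord of A minor, so it is the borrowed i.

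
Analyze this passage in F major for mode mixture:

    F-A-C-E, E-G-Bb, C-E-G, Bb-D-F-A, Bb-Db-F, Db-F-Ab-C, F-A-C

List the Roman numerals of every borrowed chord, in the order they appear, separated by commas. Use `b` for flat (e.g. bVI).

F major has the diatonic set F, Gm, Am, Bb, C, Dm, Edim. Of the given chords, F–A–C–E = Fmaj7, E–G–Bb = Edim, C–E–G = C, Bb–D–F–A = Bbmaj7 and F–A–C = F are diatonic. But Bb–Db–F is foreign: the diatonic IV on degree 4 is Bb, whereas Bbm comes from F minor. It is labeled iv. Db–F–Ab–C doesn't fit — on degree 6 F major would have Dm (vi). Dbmaj7 is the degree-6 chord of F minor, so it is the borrowed bVImaj7.

iv, bVImaj7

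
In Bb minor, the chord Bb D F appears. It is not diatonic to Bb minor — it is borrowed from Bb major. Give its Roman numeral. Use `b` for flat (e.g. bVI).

I

The root Bb is the diatonic 1st degree of Bb minor; the borrowing shows in the chord quality. Diatonically Bb minor has Bbm (i) on that degree; Bb–D–F is instead the major chord native to Bb major, so it takes the label I.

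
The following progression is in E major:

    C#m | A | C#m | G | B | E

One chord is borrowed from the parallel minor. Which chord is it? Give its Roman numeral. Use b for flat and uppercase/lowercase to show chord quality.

E major has the diatonic set E, F#m, G#m, A, B, C#m, D#dim. C#m, A, B and E are all diatonic. But G (G–B–D) is foreign: the diatonic iii on degree 3 is G#m, whereas G comes from E minor. It is labeled bIII.

bIII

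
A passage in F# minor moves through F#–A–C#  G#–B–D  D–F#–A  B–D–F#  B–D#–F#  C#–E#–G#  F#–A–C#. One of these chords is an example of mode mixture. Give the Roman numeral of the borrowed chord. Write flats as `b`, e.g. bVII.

F# minor has the diatonic set F#m, G#dim, A, Bm, C#, D, E (with V from harmonic minor). F#–A–C# = F#m, G#–B–D = G#dim, D–F#–A = D, B–D–F# = Bm and C#–E#–G# = C# all belong to that set. B–D#–F# is not: scale degree 4 in F# minor carries Bm (iv). In F# major the chord on that degree is B, so here it functions as IV, borrowed from the parallel major.

IV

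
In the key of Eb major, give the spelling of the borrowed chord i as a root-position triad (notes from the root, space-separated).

Eb Gb Bb

The root, Eb, is scale degree 1 — the same note in Eb major and Eb minor; only the chord quality changes. Building the minor chord from the parallel minor on Eb: Eb–Gb–Bb.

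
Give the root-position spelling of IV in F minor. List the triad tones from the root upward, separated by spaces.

IV is built on scale degree 4, which is Bb in both F minor and its parallel. Stacking thirds in F major on Bb gives Bb–D–F.

Bb D F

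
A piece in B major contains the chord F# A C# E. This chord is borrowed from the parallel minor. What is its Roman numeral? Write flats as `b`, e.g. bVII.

The root F# is the diatonic 5th degree of B major; the borrowing shows in the chord quality. The diatonic chord on degree 5 would be F# (V), but F#–A–C#–E is the minor-seventh chord from B minor. As a borrowed chord it is labeled v7.

v7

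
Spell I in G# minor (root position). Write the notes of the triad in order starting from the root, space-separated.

The root, G#, is scale degree 1 — the same note in G# minor and G# major; only the chord quality changes. Building the major chord from the parallel major on G#: G#–B#–D#.

G# B# D#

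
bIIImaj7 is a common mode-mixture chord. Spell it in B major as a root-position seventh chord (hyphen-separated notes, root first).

bIIImaj7 is built on the lowered scale degree 3. In B major degree 3 is D#; lowered it becomes D. Stacking thirds in B minor on D gives D–F#–A–C#.

D-F#-A-C#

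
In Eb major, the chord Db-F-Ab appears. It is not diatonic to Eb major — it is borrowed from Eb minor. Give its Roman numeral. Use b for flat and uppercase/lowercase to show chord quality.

bVII

The root Db is the lowered 7th scale degree — diatonically Eb major has D there. The diatonic chord on degree 7 would be Ddim (vii°), but Db–F–Ab is the major chord from Eb minor. As a borrowed chord it is labeled bVII.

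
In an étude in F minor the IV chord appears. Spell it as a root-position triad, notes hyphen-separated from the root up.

Bb-D-F

The root, Bb, is scale degree 4 — the same note in F minor and F major; only the chord quality changes. In F major the chord on Bb is Bb–D–F.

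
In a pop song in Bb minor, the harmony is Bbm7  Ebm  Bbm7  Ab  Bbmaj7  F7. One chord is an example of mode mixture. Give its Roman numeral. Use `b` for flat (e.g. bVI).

Imaj7

In Bb minor (with V from harmonic minor) the diatonic chords are Bbm, Cdim, Db, Ebm, F, Gb, Ab. Of the given chords, Bbm7, Ebm, Ab and F7 are diatonic. But Bbmaj7 (Bb–D–F–A) is foreign: the diatonic i on degree 1 is Bbm, whereas Bbmaj7 comes from Bb major. It is labeled Imaj7.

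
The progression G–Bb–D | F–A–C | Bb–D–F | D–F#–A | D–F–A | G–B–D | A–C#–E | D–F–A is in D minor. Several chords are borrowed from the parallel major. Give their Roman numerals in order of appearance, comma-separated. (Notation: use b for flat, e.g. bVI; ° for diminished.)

I, IV

In D minor (with V from harmonic minor) the diatonic chords are Dm, Edim, F, Gm, A, Bb, C. Of the given chords, G–Bb–D = Gm, F–A–C = F, Bb–D–F = Bb, D–F–A = Dm and A–C#–E = A are diatonic. D–F#–A is not: scale degree 1 in D minor carries Dm (i). In D major the chord on that degree is D, so here it functions as I, borrowed from the parallel major. G–B–D is not: scale degree 4 in D minor carries Gm (iv). In D major the chord on that degree is G, so here it functions as IV, borrowed from the parallel major.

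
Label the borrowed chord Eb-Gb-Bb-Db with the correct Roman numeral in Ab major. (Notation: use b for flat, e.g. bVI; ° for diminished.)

v7

The root Eb is the diatonic 5th degree of Ab major; the borrowing shows in the chord quality. Diatonically Ab major has Eb (V) on that degree; Eb–Gb–Bb–Db is instead the minor-seventh chord native to Ab minor, so it takes the label v7.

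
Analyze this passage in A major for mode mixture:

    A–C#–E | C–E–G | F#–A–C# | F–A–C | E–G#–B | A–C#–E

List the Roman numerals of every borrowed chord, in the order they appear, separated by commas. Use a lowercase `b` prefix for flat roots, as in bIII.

bIII, bVI

In A major the diatonic chords are A, Bm, C#m, D, E, F#m, G#dim. Of the given chords, A–C#–E = A, F#–A–C# = F#m and E–G#–B = E are diatonic. But C–E–G is foreign: the diatonic iii on degree 3 is C#m, whereas C comes from A minor. It is labeled bIII. But F–A–C is foreign: the diatonic vi on degree 6 is F#m, whereas F comes from A minor. It is labeled bVI.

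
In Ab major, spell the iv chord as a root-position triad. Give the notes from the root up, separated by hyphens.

Db-Fb-Ab

iv is built on scale degree 4, which is Db in both Ab major and its parallel. Building the minor chord from the parallel minor on Db: Db–Fb–Ab.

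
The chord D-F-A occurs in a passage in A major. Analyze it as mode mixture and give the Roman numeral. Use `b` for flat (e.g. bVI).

D is scale degree 4 in A major. D–F–A is a minor chord — the form found in A minor, not the diatonic IV (D). Borrowed into A major it is written iv.

iv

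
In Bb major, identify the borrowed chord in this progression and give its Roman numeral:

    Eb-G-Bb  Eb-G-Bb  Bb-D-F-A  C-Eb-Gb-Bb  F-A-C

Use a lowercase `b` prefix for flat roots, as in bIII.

iiø7

In Bb major the diatonic chords are Bb, Cm, Dm, Eb, F, Gm, Adim. Eb–G–Bb = Eb, Bb–D–F–A = Bbmaj7 and F–A–C = F are all diatonic. C–Eb–Gb–Bb is not: scale degree 2 in Bb major carries Cm (ii). In Bb minor the chord on that degree is Cm7b5, so here it functions as iiø7, borrowed from the parallel minor.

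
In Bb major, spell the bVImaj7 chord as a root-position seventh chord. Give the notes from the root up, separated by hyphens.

bVImaj7 is built on the lowered scale degree 6. In Bb major degree 6 is G; lowered it becomes Gb. In Bb minor the chord on Gb is Gb–Bb–Db–F.

Gb-Bb-Db-F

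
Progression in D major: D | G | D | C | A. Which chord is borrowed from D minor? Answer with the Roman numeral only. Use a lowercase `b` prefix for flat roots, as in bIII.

The diatonic triads in D major are D, Em, F#m, G, A, Bm, C#dim. D, G and A are all diatonic. But C (C–E–G) is foreign: the diatonic vii° on degree 7 is C#dim, whereas C comes from D minor. It is labeled bVII.

bVII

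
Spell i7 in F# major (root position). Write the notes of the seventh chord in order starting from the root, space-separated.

The root, F#, is scale degree 1 — the same note in F# major and F# minor; only the chord quality changes. Stacking thirds in F# minor on F# gives F#–A–C#–E.

F# A C# E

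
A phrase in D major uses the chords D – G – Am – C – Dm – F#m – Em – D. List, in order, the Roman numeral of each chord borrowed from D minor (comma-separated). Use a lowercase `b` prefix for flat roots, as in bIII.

In D major the diatonic chords are D, Em, F#m, G, A, Bm, C#dim. Of the given chords, D, G, F#m and Em are diatonic. Am (A–C–E) is not: scale degree 5 in D major carries A (V). In D minor the chord on that degree is Am, so here it functions as v, borrowed from the parallel minor. C (C–E–G) doesn't fit — on degree 7 D major would have C#dim (vii°). C is the degree-7 chord of D minor, so it is the borrowed bVII. But Dm (D–F–A) is foreign: the diatonic I on degree 1 is D, whereas Dm comes from D minor. It is labeled i.

v, bVII, i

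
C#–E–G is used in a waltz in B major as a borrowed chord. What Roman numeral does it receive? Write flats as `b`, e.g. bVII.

ii°

C# is scale degree 2 in B major. Diatonically B major has C#m (ii) on that degree; C#–E–G is instead the diminished chord native to B minor, so it takes the label ii°.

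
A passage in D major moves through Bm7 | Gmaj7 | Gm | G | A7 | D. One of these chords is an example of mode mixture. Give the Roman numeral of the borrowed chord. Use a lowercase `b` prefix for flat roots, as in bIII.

iv

In D major the diatonic chords are D, Em, F#m, G, A, Bm, C#dim. Bm7, Gmaj7, G, A7 and D are all diatonic. But Gm (G–Bb–D) is foreign: the diatonic IV on degree 4 is G, whereas Gm comes from D minor. It is labeled iv.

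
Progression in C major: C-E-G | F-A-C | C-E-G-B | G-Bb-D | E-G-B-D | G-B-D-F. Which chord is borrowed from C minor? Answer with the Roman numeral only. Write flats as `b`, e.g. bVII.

v

C major has the diatonic set C, Dm, Em, F, G, Am, Bdim. C–E–G = C, F–A–C = F, C–E–G–B = Cmaj7, E–G–B–D = Em7 and G–B–D–F = G7 are all diatonic. G–Bb–D is not: scale degree 5 in C major carries G (V). In C minor the chord on that degree is Gm, so here it functions as v, borrowed from the parallel minor.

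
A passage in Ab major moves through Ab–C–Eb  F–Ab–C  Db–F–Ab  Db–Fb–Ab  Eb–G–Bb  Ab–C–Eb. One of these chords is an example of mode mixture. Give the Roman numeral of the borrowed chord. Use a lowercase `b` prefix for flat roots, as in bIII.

iv

In Ab major the diatonic chords are Ab, Bbm, Cm, Db, Eb, Fm, Gdim. Ab–C–Eb = Ab, F–Ab–C = Fm, Db–F–Ab = Db and Eb–G–Bb = Eb all belong to that set. Db–Fb–Ab doesn't fit — on degree 4 Ab major would have Db (IV). Dbm is the degree-4 chord of Ab minor, so it is the borrowed iv.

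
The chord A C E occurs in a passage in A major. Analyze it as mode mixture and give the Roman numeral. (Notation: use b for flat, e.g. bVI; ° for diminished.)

The root A is the diatonic 1st degree of A major; the borrowing shows in the chord quality. The diatonic chord on degree 1 would be A (I), but A–C–E is the minor chord from A minor. As a borrowed chord it is labeled i.

i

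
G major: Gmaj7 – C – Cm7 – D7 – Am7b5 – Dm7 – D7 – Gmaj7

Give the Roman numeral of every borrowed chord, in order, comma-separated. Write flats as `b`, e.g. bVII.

iv7, iiø7, v7

The diatonic triads in G major are G, Am, Bm, C, D, Em, F#dim. Of the given chords, Gmaj7, C and D7 are diatonic. Cm7 (C–Eb–G–Bb) doesn't fit — on degree 4 G major would have C (IV). Cm7 is the degree-4 chord of G minor, so it is the borrowed iv7. Am7b5 (A–C–Eb–G) doesn't fit — on degree 2 G major would have Am (ii). Am7b5 is the degree-2 chord of G minor, so it is the borrowed iiø7. But Dm7 (D–F–A–C) is foreign: the diatonic V on degree 5 is D, whereas Dm7 comes from G minor. It is labeled v7.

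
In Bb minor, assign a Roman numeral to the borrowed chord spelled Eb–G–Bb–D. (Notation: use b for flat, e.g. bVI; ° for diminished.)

Eb is scale degree 4 in Bb minor. The diatonic chord on degree 4 would be Ebm (iv), but Eb–G–Bb–D is the major-seventh chord from Bb major. As a borrowed chord it is labeled IVmaj7.

IVmaj7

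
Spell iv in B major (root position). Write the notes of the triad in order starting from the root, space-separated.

The root, E, is scale degree 4 — the same note in B major and B minor; only the chord quality changes. Building the minor chord from the parallel minor on E: E–G–B.

E G B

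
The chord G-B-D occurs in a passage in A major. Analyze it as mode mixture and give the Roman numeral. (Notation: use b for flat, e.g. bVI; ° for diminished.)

The root G is the lowered 7th scale degree — diatonically A major has G# there. The diatonic chord on degree 7 would be G#dim (vii°), but G–B–D is the major chord from A minor. As a borrowed chord it is labeled bVII.

bVII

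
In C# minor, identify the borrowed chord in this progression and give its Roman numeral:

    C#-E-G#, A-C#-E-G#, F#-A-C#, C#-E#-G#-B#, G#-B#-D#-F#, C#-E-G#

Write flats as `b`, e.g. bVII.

Imaj7

The diatonic triads in C# minor (with V from harmonic minor) are C#m, D#dim, E, F#m, G#, A, B. Of the given chords, C#–E–G# = C#m, A–C#–E–G# = Amaj7, F#–A–C# = F#m and G#–B#–D#–F# = G#7 are diatonic. But C#–E#–G#–B# is foreign: the diatonic i on degree 1 is C#m, whereas C#maj7 comes from C# major. It is labeled Imaj7.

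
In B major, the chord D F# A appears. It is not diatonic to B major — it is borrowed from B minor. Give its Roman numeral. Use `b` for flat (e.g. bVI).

In B major scale degree 3 is D#; D is its lowered form, from B minor. The diatonic chord on degree 3 would be D#m (iii), but D–F#–A is the major chord from B minor. As a borrowed chord it is labeled bIII.

bIII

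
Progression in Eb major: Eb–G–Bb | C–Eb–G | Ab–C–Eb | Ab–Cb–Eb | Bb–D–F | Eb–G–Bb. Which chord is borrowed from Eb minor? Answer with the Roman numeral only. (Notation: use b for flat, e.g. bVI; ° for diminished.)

In Eb major the diatonic chords are Eb, Fm, Gm, Ab, Bb, Cm, Ddim. Of the given chords, Eb–G–Bb = Eb, C–Eb–G = Cm, Ab–C–Eb = Ab and Bb–D–F = Bb are diatonic. Ab–Cb–Eb is not: scale degree 4 in Eb major carries Ab (IV). In Eb minor the chord on that degree is Abm, so here it functions as iv, borrowed from the parallel minor.

iv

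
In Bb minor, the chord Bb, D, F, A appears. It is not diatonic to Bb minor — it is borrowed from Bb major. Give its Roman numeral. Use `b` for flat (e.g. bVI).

Imaj7

The root Bb is the diatonic 1st degree of Bb minor; the borrowing shows in the chord quality. Bb–D–F–A is a major-seventh chord — the form found in Bb major, not the diatonic i (Bbm). Borrowed into Bb minor it is written Imaj7.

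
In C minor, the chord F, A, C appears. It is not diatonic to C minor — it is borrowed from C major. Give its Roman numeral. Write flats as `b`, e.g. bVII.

The root F is the diatonic 4th degree of C minor; the borrowing shows in the chord quality. F–A–C is a major chord — the form found in C major, not the diatonic iv (Fm). Borrowed into C minor it is written IV.

IV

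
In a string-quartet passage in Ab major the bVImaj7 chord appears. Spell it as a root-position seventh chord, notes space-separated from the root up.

Scale degree 6 in Ab major is F. bVImaj7 uses the lowered form, Fb, taken from Ab minor. Stacking thirds in Ab minor on Fb gives Fb–Ab–Cb–Eb.

Fb Ab Cb Eb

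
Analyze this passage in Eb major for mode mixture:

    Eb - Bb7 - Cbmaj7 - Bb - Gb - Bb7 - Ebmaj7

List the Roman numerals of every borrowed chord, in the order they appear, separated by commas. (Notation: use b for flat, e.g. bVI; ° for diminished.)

bVImaj7, bIII

In Eb major the diatonic chords are Eb, Fm, Gm, Ab, Bb, Cm, Ddim. Eb, Bb7, Bb and Ebmaj7 all belong to that set. But Cbmaj7 (Cb–Eb–Gb–Bb) is foreign: the diatonic vi on degree 6 is Cm, whereas Cbmaj7 comes from Eb minor. It is labeled bVImaj7. Gb (Gb–Bb–Db) is not: scale degree 3 in Eb major carries Gm (iii). In Eb minor the chord on that degree is Gb, so here it functions as bIII, borrowed from the parallel minor.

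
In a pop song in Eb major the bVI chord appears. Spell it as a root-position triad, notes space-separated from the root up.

Cb Eb Gb

bVI is built on the lowered scale degree 6. In Eb major degree 6 is C; lowered it becomes Cb. Stacking thirds in Eb minor on Cb gives Cb–Eb–Gb.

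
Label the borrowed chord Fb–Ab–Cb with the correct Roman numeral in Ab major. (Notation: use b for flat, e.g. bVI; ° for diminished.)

Fb is the lowered form of scale degree 6 in Ab major (the diatonic degree 6 is F). Fb–Ab–Cb is a major chord — the form found in Ab minor, not the diatonic vi (Fm). Borrowed into Ab major it is written bVI.

bVI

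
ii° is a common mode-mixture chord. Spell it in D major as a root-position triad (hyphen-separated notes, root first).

E-G-Bb

The root, E, is scale degree 2 — the same note in D major and D minor; only the chord quality changes. Stacking thirds in D minor on E gives E–G–Bb.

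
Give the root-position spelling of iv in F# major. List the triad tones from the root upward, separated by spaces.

B D F#

The root, B, is scale degree 4 — the same note in F# major and F# minor; only the chord quality changes. Stacking thirds in F# minor on B gives B–D–F#.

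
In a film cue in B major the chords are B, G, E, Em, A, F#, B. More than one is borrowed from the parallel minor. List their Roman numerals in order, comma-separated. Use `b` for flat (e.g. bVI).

bVI, iv, bVII

B major has the diatonic set B, C#m, D#m, E, F#, G#m, A#dim. Of the given chords, B, E and F# are diatonic. But G (G–B–D) is foreign: the diatonic vi on degree 6 is G#m, whereas G comes from B minor. It is labeled bVI. Em (E–G–B) is not: scale degree 4 in B major carries E (IV). In B minor the chord on that degree is Em, so here it functions as iv, borrowed from the parallel minor. A (A–C#–E) is not: scale degree 7 in B major carries A#dim (vii°). In B minor the chord on that degree is A, so here it functions as bVII, borrowed from the parallel minor.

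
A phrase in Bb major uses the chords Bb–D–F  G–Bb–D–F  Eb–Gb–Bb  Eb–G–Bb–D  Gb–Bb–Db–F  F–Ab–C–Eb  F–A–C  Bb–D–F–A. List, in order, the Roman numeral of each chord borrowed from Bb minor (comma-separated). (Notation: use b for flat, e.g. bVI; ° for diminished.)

iv, bVImaj7, v7

In Bb major the diatonic chords are Bb, Cm, Dm, Eb, F, Gm, Adim. Bb–D–F = Bb, G–Bb–D–F = Gm7, Eb–G–Bb–D = Ebmaj7, F–A–C = F and Bb–D–F–A = Bbmaj7 are all diatonic. Eb–Gb–Bb is not: scale degree 4 in Bb major carries Eb (IV). In Bb minor the chord on that degree is Ebm, so here it functions as iv, borrowed from the parallel minor. Gb–Bb–Db–F doesn't fit — on degree 6 Bb major would have Gm (vi). Gbmaj7 is the degree-6 chord of Bb minor, so it is the borrowed bVImaj7. F–Ab–C–Eb doesn't fit — on degree 5 Bb major would have F (V). Fm7 is the degree-5 chord of Bb minor, so it is the borrowed v7.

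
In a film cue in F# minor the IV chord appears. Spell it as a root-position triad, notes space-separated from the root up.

B D# F#

The root, B, is scale degree 4 — the same note in F# minor and F# major; only the chord quality changes. Building the major chord from the parallel major on B: B–D#–F#.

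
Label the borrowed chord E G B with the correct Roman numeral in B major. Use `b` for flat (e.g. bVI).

The root E is the diatonic 4th degree of B major; the borrowing shows in the chord quality. E–G–B is a minor chord — the form found in B minor, not the diatonic IV (E). Borrowed into B major it is written iv.

iv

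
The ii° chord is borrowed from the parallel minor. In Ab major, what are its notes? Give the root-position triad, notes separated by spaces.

Bb Db Fb

ii° is built on scale degree 2, which is Bb in both Ab major and its parallel. Building the diminished chord from the parallel minor on Bb: Bb–Db–Fb.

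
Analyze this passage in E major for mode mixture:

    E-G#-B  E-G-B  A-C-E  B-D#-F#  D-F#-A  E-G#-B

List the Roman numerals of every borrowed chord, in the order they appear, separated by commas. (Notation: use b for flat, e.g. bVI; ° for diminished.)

i, iv, bVII

In E major the diatonic chords are E, F#m, G#m, A, B, C#m, D#dim. E–G#–B = E and B–D#–F# = B are both diatonic. E–G–B is not: scale degree 1 in E major carries E (I). In E minor the chord on that degree is Em, so here it functions as i, borrowed from the parallel minor. A–C–E doesn't fit — on degree 4 E major would have A (IV). Am is the degree-4 chord of E minor, so it is the borrowed iv. But D–F#–A is foreign: the diatonic vii° on degree 7 is D#dim, whereas D comes from E minor. It is labeled bVII.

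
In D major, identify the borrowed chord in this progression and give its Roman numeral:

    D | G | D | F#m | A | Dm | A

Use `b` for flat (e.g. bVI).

i

The diatonic triads in D major are D, Em, F#m, G, A, Bm, C#dim. Of the given chords, D, G, F#m and A are diatonic. Dm (D–F–A) doesn't fit — on degree 1 D major would have D (I). Dm is the degree-1 chord of D minor, so it is the borrowed i.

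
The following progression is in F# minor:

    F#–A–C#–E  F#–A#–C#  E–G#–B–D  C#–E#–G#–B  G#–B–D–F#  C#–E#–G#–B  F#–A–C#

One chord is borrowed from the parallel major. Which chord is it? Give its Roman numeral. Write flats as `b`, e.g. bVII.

I

The diatonic triads in F# minor (with V from harmonic minor) are F#m, G#dim, A, Bm, C#, D, E. F#–A–C#–E = F#m7, E–G#–B–D = E7, C#–E#–G#–B = C#7, G#–B–D–F# = G#m7b5 and F#–A–C# = F#m all belong to that set. F#–A#–C# doesn't fit — on degree 1 F# minor would have F#m (i). F# is the degree-1 chord of F# major, so it is the borrowed I.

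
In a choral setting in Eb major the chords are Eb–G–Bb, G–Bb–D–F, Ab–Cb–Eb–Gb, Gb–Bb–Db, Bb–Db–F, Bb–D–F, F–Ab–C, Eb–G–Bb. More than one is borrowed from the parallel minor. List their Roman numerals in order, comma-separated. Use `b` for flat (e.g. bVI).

Eb major has the diatonic set Eb, Fm, Gm, Ab, Bb, Cm, Ddim. Of the given chords, Eb–G–Bb = Eb, G–Bb–D–F = Gm7, Bb–D–F = Bb and F–Ab–C = Fm are diatonic. Ab–Cb–Eb–Gb is not: scale degree 4 in Eb major carries Ab (IV). In Eb minor the chord on that degree is Abm7, so here it functions as iv7, borrowed from the parallel minor. Gb–Bb–Db doesn't fit — on degree 3 Eb major would have Gm (iii). Gb is the degree-3 chord of Eb minor, so it is the borrowed bIII. Bb–Db–F is not: scale degree 5 in Eb major carries Bb (V). In Eb minor the chord on that degree is Bbm, so here it functions as v, borrowed from the parallel minor.

iv7, bIII, v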